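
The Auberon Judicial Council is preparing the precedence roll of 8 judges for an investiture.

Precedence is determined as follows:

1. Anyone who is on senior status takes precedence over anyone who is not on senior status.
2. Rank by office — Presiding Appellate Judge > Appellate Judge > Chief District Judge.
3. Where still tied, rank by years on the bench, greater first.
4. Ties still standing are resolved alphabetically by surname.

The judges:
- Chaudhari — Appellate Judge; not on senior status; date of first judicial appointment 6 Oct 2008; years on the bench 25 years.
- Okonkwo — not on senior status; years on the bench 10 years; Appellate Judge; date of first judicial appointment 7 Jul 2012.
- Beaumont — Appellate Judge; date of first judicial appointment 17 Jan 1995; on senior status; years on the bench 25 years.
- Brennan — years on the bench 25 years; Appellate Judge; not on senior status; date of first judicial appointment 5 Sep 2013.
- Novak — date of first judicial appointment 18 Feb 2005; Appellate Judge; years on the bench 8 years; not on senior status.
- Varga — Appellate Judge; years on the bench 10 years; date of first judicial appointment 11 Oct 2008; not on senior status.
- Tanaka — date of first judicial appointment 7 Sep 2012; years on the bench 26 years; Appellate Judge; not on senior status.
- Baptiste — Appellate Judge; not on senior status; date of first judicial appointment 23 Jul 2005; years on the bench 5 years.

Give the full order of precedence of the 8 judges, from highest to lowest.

By the first rule: Beaumont (on senior status); then Tanaka, Brennan, Chaudhari, Okonkwo, Varga, Novak and Baptiste (each not on senior status).
Tanaka, Brennan, Chaudhari, Okonkwo, Varga, Novak and Baptiste are each Appellate Judge, so the next rule applies.
Among Tanaka, Brennan, Chaudhari, Okonkwo, Varga, Novak and Baptiste, by years on the bench (higher first): Tanaka (26 years) before Brennan and Chaudhari (25 years) before Okonkwo and Varga (10 years) before Novak (8 years) before Baptiste (5 years).
Among Brennan and Chaudhari, alphabetically by surname: Brennan before Chaudhari.
Among Okonkwo and Varga, alphabetically by surname: Okonkwo before Varga.
Full order: Beaumont, Tanaka, Brennan, Chaudhari, Okonkwo, Varga, Novak, Baptiste.

Beaumont, Tanaka, Brennan, Chaudhari, Okonkwo, Varga, Novak, Baptiste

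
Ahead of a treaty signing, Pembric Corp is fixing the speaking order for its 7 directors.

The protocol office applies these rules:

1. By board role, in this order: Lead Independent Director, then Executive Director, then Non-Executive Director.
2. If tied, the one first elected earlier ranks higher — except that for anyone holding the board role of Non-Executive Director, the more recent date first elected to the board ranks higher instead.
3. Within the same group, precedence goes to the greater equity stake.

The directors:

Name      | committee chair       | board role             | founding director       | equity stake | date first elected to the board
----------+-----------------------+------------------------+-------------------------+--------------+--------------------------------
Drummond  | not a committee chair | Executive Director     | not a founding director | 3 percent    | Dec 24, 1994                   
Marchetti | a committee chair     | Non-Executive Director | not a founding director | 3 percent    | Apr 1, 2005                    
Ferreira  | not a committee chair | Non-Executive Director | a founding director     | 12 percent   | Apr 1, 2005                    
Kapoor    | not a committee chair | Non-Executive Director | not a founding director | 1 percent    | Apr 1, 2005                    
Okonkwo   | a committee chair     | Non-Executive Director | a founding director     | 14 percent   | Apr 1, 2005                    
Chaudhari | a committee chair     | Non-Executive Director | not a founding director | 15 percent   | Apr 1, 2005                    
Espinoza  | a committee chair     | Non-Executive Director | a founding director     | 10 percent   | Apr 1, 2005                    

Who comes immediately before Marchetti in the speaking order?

Espinoza

By board role: Drummond (Executive Director); then Chaudhari, Okonkwo, Ferreira, Espinoza, Marchetti and Kapoor (Non-Executive Director).
Chaudhari, Okonkwo, Ferreira, Espinoza, Marchetti and Kapoor all have date first elected to the board Apr 1, 2005, so the next rule applies.
Among Chaudhari, Okonkwo, Ferreira, Espinoza, Marchetti and Kapoor, by equity stake (higher first): Chaudhari (15 percent) before Okonkwo (14 percent) before Ferreira (12 percent) before Espinoza (10 percent) before Marchetti (3 percent) before Kapoor (1 percent).
Order: Drummond, Chaudhari, Okonkwo, Ferreira, Espinoza, Marchetti, Kapoor.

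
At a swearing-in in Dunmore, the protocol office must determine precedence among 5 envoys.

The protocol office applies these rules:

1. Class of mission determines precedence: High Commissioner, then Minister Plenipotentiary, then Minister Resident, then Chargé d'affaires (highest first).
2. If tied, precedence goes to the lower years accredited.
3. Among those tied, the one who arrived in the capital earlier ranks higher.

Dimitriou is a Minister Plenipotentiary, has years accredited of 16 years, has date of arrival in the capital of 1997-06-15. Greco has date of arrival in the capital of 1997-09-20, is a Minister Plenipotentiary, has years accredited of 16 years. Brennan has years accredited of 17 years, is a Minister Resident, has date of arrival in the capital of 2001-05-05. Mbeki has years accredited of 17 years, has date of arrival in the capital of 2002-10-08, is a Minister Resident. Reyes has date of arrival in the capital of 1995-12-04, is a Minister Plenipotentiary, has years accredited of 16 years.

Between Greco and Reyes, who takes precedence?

Reyes

By class of mission: Reyes, Dimitriou and Greco (Minister Plenipotentiary); then Brennan and Mbeki (Minister Resident).
Reyes, Dimitriou and Greco all have years accredited 16 years, so the next rule applies.
Among Reyes, Dimitriou and Greco, by date of arrival in the capital (earlier first): Reyes (1995-12-04) before Dimitriou (1997-06-15) before Greco (1997-09-20).
Brennan and Mbeki both have years accredited 17 years, so the next rule applies.
Among Brennan and Mbeki, by date of arrival in the capital (earlier first): Brennan (2001-05-05) before Mbeki (2002-10-08).
So Reyes takes precedence.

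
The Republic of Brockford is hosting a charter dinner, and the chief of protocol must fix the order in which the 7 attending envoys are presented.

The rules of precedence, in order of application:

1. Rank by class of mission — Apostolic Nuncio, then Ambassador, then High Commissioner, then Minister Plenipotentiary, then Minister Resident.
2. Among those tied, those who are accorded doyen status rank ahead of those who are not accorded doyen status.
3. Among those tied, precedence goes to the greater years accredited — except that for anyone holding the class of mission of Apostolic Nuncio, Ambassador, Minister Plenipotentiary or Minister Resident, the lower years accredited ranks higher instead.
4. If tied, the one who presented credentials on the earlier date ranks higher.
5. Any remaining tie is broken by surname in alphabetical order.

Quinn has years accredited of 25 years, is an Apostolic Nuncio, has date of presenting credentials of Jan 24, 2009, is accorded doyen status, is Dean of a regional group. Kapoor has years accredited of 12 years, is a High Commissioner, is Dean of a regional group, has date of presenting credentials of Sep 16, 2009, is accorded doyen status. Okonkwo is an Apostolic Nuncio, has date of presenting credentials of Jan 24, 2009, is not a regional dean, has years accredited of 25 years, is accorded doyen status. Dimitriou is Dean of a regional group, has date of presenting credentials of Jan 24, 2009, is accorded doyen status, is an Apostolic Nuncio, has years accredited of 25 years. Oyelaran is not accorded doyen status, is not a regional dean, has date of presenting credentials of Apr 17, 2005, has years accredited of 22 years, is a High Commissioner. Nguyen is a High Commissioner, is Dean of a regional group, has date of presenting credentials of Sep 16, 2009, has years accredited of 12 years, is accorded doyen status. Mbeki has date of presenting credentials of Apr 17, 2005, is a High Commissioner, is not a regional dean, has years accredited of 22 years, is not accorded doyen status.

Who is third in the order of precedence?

Quinn

By class of mission: Dimitriou, Okonkwo and Quinn (Apostolic Nuncio); then Kapoor, Nguyen, Mbeki and Oyelaran (High Commissioner).
Dimitriou, Okonkwo and Quinn are each accorded doyen status, so the next rule applies.
Dimitriou, Okonkwo and Quinn all have years accredited 25 years, so the next rule applies.
Dimitriou, Okonkwo and Quinn all have date of presenting credentials Jan 24, 2009, so the next rule applies.
Among Dimitriou, Okonkwo and Quinn, alphabetically by surname: Dimitriou before Okonkwo before Quinn.
Among Kapoor, Nguyen, Mbeki and Oyelaran, accorded doyen status before not accorded doyen status: Kapoor and Nguyen (accorded doyen status) before Mbeki and Oyelaran (not accorded doyen status).
Kapoor and Nguyen both have years accredited 12 years, so the next rule applies.
Kapoor and Nguyen both have date of presenting credentials Sep 16, 2009, so the next rule applies.
Among Kapoor and Nguyen, alphabetically by surname: Kapoor before Nguyen.
Mbeki and Oyelaran both have years accredited 22 years, so the next rule applies.
Mbeki and Oyelaran both have date of presenting credentials Apr 17, 2005, so the next rule applies.
Among Mbeki and Oyelaran, alphabetically by surname: Mbeki before Oyelaran.
Order: Dimitriou, Okonkwo, Quinn, Kapoor, Nguyen, Mbeki, Oyelaran.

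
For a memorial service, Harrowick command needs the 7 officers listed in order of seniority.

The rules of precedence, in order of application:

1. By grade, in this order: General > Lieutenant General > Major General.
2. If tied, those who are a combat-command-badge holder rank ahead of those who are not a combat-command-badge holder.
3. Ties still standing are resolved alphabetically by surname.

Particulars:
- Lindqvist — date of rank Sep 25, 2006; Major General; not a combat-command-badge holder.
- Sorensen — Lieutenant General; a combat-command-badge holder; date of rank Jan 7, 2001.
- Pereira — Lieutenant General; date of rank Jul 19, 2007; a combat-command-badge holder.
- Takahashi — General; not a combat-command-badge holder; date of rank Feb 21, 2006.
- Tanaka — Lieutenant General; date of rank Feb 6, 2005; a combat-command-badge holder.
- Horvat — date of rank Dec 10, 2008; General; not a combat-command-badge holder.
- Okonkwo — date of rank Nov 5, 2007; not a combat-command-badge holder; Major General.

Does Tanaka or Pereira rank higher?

Pereira

By grade: Horvat and Takahashi (General); then Pereira, Sorensen and Tanaka (Lieutenant General); then Lindqvist and Okonkwo (Major General).
Horvat and Takahashi are each not a combat-command-badge holder, so the next rule applies.
Among Horvat and Takahashi, alphabetically by surname: Horvat before Takahashi.
Pereira, Sorensen and Tanaka are each a combat-command-badge holder, so the next rule applies.
Among Pereira, Sorensen and Tanaka, alphabetically by surname: Pereira before Sorensen before Tanaka.
Lindqvist and Okonkwo are each not a combat-command-badge holder, so the next rule applies.
Among Lindqvist and Okonkwo, alphabetically by surname: Lindqvist before Okonkwo.
So Pereira takes precedence.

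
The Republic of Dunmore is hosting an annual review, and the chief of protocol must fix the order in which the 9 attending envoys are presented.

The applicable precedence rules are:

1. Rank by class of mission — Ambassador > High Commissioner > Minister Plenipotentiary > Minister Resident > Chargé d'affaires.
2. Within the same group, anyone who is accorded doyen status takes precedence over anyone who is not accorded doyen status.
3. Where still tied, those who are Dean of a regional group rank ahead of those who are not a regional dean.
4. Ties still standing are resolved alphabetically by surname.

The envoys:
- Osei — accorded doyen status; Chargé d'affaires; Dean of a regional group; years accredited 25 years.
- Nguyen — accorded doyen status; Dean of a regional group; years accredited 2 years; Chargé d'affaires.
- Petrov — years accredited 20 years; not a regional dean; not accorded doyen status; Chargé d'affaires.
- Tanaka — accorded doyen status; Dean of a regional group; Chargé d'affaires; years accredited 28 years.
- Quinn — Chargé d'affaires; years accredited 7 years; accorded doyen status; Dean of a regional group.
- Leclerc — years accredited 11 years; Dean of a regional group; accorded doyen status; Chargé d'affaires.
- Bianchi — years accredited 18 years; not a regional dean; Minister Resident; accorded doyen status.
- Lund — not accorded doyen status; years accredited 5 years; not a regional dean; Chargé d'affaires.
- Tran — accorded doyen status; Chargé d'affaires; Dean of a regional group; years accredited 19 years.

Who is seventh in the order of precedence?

Tran

By class of mission: Bianchi (Minister Resident); then Leclerc, Nguyen, Osei, Quinn, Tanaka, Tran, Lund and Petrov (Chargé d'affaires).
Among Leclerc, Nguyen, Osei, Quinn, Tanaka, Tran, Lund and Petrov, accorded doyen status before not accorded doyen status: Leclerc, Nguyen, Osei, Quinn, Tanaka and Tran (accorded doyen status) before Lund and Petrov (not accorded doyen status).
Leclerc, Nguyen, Osei, Quinn, Tanaka and Tran are each Dean of a regional group, so the next rule applies.
Among Leclerc, Nguyen, Osei, Quinn, Tanaka and Tran, alphabetically by surname: Leclerc before Nguyen before Osei before Quinn before Tanaka before Tran.
Lund and Petrov are each not a regional dean, so the next rule applies.
Among Lund and Petrov, alphabetically by surname: Lund before Petrov.
Order: Bianchi, Leclerc, Nguyen, Osei, Quinn, Tanaka, Tran, Lund, Petrov.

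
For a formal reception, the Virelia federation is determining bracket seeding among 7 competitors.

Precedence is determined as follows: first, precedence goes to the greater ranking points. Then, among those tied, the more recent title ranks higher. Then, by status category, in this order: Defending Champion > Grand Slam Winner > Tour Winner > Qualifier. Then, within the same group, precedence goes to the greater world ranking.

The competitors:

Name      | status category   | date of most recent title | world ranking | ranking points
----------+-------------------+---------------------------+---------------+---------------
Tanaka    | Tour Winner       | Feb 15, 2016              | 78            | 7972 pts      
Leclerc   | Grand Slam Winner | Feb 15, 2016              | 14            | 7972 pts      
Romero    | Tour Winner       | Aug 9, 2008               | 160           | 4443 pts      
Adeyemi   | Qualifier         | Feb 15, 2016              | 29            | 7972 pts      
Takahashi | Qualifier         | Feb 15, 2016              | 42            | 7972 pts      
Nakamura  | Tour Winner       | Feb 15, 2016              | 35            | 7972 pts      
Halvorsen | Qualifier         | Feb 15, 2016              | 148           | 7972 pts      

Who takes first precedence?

Leclerc

By ranking points (higher first): Leclerc, Tanaka, Nakamura, Halvorsen, Takahashi and Adeyemi (each 7972 pts); then Romero (4443 pts).
Leclerc, Tanaka, Nakamura, Halvorsen, Takahashi and Adeyemi all have date of most recent title Feb 15, 2016, so the next rule applies.
Among Leclerc, Tanaka, Nakamura, Halvorsen, Takahashi and Adeyemi, by status category: Leclerc (Grand Slam Winner) before Tanaka and Nakamura (Tour Winner) before Halvorsen, Takahashi and Adeyemi (Qualifier).
Among Tanaka and Nakamura, by world ranking (higher first): Tanaka (78) before Nakamura (35).
Among Halvorsen, Takahashi and Adeyemi, by world ranking (higher first): Halvorsen (148) before Takahashi (42) before Adeyemi (29).
Order: Leclerc, Tanaka, Nakamura, Halvorsen, Takahashi, Adeyemi, Romero.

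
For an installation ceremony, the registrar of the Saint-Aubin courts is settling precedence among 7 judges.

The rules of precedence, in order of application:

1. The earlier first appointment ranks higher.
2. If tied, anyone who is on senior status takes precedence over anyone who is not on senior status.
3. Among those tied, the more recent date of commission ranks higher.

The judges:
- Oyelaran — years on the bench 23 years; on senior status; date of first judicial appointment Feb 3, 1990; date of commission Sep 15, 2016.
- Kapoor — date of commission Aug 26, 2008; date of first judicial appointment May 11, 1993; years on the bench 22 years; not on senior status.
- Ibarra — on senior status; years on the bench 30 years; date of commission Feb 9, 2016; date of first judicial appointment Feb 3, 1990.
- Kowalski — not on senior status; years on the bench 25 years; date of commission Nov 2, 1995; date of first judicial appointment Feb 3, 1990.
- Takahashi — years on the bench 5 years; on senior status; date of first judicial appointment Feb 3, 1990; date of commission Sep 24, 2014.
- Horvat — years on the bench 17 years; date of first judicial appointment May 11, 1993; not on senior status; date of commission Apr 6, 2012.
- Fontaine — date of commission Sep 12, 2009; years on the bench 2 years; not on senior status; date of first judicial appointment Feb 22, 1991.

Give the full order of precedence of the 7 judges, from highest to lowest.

Oyelaran, Ibarra, Takahashi, Kowalski, Fontaine, Horvat, Kapoor

By date of first judicial appointment (earlier first): Oyelaran, Ibarra, Takahashi and Kowalski (each Feb 3, 1990); then Fontaine (Feb 22, 1991); then Horvat and Kapoor (both May 11, 1993).
Among Oyelaran, Ibarra, Takahashi and Kowalski, on senior status before not on senior status: Oyelaran, Ibarra and Takahashi (on senior status) before Kowalski (not on senior status).
Among Oyelaran, Ibarra and Takahashi, by date of commission (later first): Oyelaran (Sep 15, 2016) before Ibarra (Feb 9, 2016) before Takahashi (Sep 24, 2014).
Horvat and Kapoor are each not on senior status, so the next rule applies.
Among Horvat and Kapoor, by date of commission (later first): Horvat (Apr 6, 2012) before Kapoor (Aug 26, 2008).
Full order: Oyelaran, Ibarra, Takahashi, Kowalski, Fontaine, Horvat, Kapoor.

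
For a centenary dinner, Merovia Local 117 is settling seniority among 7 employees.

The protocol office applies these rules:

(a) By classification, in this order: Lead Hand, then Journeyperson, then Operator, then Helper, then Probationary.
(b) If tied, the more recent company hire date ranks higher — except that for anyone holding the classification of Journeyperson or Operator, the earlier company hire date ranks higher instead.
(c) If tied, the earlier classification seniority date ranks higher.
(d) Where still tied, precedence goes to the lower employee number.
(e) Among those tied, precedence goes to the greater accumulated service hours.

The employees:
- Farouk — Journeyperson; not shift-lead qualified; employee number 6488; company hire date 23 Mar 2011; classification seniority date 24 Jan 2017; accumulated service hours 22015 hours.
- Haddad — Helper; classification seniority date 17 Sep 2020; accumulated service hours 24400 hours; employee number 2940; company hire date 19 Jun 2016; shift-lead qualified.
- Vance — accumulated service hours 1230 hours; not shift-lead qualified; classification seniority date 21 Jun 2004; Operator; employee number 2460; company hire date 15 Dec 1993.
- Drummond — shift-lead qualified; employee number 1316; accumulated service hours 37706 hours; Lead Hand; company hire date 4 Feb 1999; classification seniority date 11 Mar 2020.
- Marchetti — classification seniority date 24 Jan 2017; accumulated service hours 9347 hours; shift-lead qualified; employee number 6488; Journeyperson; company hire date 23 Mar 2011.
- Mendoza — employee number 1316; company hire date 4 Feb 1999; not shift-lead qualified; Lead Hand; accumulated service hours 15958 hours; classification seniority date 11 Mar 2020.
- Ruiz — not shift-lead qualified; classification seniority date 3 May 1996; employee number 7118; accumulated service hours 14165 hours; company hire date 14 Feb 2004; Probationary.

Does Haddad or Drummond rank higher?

Drummond

By classification: Drummond and Mendoza (Lead Hand); then Farouk and Marchetti (Journeyperson); then Vance (Operator); then Haddad (Helper); then Ruiz (Probationary).
Drummond and Mendoza both have company hire date 4 Feb 1999, so the next rule applies.
Drummond and Mendoza both have classification seniority date 11 Mar 2020, so the next rule applies.
Drummond and Mendoza both have employee number 1316, so the next rule applies.
Among Drummond and Mendoza, by accumulated service hours (higher first): Drummond (37706 hours) before Mendoza (15958 hours).
Farouk and Marchetti both have company hire date 23 Mar 2011, so the next rule applies.
Farouk and Marchetti both have classification seniority date 24 Jan 2017, so the next rule applies.
Farouk and Marchetti both have employee number 6488, so the next rule applies.
Among Farouk and Marchetti, by accumulated service hours (higher first): Farouk (22015 hours) before Marchetti (9347 hours).
So Drummond takes precedence.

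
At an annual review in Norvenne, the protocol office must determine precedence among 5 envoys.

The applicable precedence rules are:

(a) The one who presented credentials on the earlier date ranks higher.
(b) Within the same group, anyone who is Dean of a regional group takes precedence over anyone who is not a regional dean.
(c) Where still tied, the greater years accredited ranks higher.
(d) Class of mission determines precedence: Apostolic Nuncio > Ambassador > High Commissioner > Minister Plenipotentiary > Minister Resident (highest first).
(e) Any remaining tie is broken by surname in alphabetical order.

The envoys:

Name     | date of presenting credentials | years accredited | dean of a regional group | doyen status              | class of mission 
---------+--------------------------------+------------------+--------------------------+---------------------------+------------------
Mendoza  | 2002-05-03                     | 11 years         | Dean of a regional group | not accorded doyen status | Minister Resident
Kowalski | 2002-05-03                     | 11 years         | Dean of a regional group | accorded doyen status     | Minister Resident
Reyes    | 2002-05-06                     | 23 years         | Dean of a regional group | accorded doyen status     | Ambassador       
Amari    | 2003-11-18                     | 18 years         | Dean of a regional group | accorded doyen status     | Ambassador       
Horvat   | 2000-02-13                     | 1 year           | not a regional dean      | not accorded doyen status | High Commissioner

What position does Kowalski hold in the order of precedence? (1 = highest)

By date of presenting credentials (earlier first): Horvat (2000-02-13); then Kowalski and Mendoza (both 2002-05-03); then Reyes (2002-05-06); then Amari (2003-11-18).
Kowalski and Mendoza are each Dean of a regional group, so the next rule applies.
Kowalski and Mendoza both have years accredited 11 years, so the next rule applies.
Kowalski and Mendoza are each Minister Resident, so the next rule applies.
Among Kowalski and Mendoza, alphabetically by surname: Kowalski before Mendoza.
Order: Horvat, Kowalski, Mendoza, Reyes, Amari. So position 2.

2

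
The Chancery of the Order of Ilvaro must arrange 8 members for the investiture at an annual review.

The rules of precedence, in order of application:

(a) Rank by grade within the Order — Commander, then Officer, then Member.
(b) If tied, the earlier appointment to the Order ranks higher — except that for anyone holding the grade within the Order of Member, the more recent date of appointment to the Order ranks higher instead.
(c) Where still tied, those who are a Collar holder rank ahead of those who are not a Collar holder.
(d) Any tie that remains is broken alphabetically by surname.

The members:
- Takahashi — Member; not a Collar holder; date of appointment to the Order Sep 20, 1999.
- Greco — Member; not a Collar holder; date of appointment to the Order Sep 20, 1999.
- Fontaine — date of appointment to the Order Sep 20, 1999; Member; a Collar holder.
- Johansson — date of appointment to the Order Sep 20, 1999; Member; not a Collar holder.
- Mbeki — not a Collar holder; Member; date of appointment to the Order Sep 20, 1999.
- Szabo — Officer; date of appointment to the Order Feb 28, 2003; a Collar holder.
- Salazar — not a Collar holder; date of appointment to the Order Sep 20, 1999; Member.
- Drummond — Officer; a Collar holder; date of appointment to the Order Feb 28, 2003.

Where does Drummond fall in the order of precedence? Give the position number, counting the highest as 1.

By grade within the Order: Drummond and Szabo (Officer); then Fontaine, Greco, Johansson, Mbeki, Salazar and Takahashi (Member).
Drummond and Szabo both have date of appointment to the Order Feb 28, 2003, so the next rule applies.
Drummond and Szabo are each a Collar holder, so the next rule applies.
Among Drummond and Szabo, alphabetically by surname: Drummond before Szabo.
Fontaine, Greco, Johansson, Mbeki, Salazar and Takahashi all have date of appointment to the Order Sep 20, 1999, so the next rule applies.
Among Fontaine, Greco, Johansson, Mbeki, Salazar and Takahashi, a Collar holder before not a Collar holder: Fontaine (a Collar holder) before Greco, Johansson, Mbeki, Salazar and Takahashi (not a Collar holder).
Among Greco, Johansson, Mbeki, Salazar and Takahashi, alphabetically by surname: Greco before Johansson before Mbeki before Salazar before Takahashi.
Order: Drummond, Szabo, Fontaine, Greco, Johansson, Mbeki, Salazar, Takahashi. So position 1.

1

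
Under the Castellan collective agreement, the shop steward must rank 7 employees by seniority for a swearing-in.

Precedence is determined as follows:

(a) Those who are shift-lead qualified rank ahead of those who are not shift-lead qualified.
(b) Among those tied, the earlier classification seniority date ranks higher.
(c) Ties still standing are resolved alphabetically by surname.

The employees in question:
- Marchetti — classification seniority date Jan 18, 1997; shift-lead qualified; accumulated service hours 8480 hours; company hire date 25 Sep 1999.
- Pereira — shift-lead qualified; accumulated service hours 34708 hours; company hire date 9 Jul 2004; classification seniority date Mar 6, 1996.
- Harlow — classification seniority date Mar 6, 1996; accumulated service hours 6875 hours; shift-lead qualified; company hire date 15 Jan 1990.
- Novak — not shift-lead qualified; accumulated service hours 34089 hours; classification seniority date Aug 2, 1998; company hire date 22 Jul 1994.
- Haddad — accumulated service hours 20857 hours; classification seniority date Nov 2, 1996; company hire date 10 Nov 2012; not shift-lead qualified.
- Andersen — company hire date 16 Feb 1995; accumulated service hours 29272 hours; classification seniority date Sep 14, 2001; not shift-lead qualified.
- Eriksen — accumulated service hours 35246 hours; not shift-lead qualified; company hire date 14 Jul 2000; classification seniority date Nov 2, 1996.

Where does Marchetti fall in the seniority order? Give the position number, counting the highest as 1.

3

By the first rule: Harlow, Pereira and Marchetti (each shift-lead qualified); then Eriksen, Haddad, Novak and Andersen (each not shift-lead qualified).
Among Harlow, Pereira and Marchetti, by classification seniority date (earlier first): Harlow and Pereira (Mar 6, 1996) before Marchetti (Jan 18, 1997).
Among Harlow and Pereira, alphabetically by surname: Harlow before Pereira.
Among Eriksen, Haddad, Novak and Andersen, by classification seniority date (earlier first): Eriksen and Haddad (Nov 2, 1996) before Novak (Aug 2, 1998) before Andersen (Sep 14, 2001).
Among Eriksen and Haddad, alphabetically by surname: Eriksen before Haddad.
Order: Harlow, Pereira, Marchetti, Eriksen, Haddad, Novak, Andersen. So position 3.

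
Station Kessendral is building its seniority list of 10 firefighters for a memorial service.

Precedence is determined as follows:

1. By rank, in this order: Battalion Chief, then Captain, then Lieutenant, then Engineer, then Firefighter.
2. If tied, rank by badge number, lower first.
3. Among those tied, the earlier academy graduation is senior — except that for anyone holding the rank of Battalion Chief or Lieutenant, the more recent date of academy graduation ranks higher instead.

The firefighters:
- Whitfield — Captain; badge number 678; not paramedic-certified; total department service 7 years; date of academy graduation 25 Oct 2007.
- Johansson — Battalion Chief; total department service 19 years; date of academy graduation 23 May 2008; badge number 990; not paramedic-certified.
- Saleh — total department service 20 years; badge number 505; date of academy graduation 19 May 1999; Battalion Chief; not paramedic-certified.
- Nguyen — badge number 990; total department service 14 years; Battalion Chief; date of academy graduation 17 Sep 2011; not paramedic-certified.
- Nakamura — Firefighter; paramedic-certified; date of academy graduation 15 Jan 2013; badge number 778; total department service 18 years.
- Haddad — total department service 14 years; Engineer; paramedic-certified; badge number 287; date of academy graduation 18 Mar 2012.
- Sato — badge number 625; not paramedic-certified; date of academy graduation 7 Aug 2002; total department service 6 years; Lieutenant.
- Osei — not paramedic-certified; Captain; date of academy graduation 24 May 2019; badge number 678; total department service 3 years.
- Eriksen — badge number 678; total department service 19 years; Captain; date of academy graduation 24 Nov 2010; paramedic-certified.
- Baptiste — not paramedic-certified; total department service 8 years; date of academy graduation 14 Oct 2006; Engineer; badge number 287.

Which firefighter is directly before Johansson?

By rank: Saleh, Nguyen and Johansson (Battalion Chief); then Whitfield, Eriksen and Osei (Captain); then Sato (Lieutenant); then Baptiste and Haddad (Engineer); then Nakamura (Firefighter).
Among Saleh, Nguyen and Johansson, by badge number (lower first): Saleh (505) before Nguyen and Johansson (990).
Among Nguyen and Johansson, by date of academy graduation (later first) (reversed rule for this group): Nguyen (17 Sep 2011) before Johansson (23 May 2008).
Whitfield, Eriksen and Osei all have badge number 678, so the next rule applies.
Among Whitfield, Eriksen and Osei, by date of academy graduation (earlier first): Whitfield (25 Oct 2007) before Eriksen (24 Nov 2010) before Osei (24 May 2019).
Baptiste and Haddad both have badge number 287, so the next rule applies.
Among Baptiste and Haddad, by date of academy graduation (earlier first): Baptiste (14 Oct 2006) before Haddad (18 Mar 2012).
Order: Saleh, Nguyen, Johansson, Whitfield, Eriksen, Osei, Sato, Baptiste, Haddad, Nakamura.

Nguyen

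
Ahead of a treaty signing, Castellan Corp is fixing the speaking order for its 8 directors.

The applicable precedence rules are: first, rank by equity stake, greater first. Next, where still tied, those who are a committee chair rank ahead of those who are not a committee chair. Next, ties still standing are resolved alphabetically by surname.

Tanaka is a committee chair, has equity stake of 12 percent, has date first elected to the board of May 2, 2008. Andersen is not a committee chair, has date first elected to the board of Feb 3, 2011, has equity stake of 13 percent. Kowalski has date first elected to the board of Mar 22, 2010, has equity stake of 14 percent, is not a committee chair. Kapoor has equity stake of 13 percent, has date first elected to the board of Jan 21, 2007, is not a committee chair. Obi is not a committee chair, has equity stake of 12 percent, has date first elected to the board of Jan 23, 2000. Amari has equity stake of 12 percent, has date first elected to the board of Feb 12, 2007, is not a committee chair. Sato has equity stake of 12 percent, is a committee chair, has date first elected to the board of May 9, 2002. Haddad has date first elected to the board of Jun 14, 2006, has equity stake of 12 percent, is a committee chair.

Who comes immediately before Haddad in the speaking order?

By equity stake (higher first): Kowalski (14 percent); then Andersen and Kapoor (both 13 percent); then Haddad, Sato, Tanaka, Amari and Obi (each 12 percent).
Andersen and Kapoor are each not a committee chair, so the next rule applies.
Among Andersen and Kapoor, alphabetically by surname: Andersen before Kapoor.
Among Haddad, Sato, Tanaka, Amari and Obi, a committee chair before not a committee chair: Haddad, Sato and Tanaka (a committee chair) before Amari and Obi (not a committee chair).
Among Haddad, Sato and Tanaka, alphabetically by surname: Haddad before Sato before Tanaka.
Among Amari and Obi, alphabetically by surname: Amari before Obi.
Order: Kowalski, Andersen, Kapoor, Haddad, Sato, Tanaka, Amari, Obi.

Kapoor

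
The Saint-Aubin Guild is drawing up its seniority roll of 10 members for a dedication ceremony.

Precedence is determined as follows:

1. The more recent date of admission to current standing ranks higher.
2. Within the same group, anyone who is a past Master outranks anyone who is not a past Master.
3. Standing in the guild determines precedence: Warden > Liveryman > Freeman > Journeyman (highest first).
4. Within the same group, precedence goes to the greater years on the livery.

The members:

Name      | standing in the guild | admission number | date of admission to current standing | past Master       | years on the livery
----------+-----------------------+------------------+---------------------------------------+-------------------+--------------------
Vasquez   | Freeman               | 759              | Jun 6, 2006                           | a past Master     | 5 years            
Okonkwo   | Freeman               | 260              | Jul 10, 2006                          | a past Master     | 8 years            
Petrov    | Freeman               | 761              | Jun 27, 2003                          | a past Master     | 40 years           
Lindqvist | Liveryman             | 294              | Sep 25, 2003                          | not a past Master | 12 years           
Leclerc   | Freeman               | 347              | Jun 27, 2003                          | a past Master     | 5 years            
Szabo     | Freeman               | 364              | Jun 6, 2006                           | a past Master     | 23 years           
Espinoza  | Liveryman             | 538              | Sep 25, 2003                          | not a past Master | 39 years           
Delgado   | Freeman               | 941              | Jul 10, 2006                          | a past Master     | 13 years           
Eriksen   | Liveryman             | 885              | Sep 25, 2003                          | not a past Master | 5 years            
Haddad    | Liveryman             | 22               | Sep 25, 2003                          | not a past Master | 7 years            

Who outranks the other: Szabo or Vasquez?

By date of admission to current standing (later first): Delgado and Okonkwo (both Jul 10, 2006); then Szabo and Vasquez (both Jun 6, 2006); then Espinoza, Lindqvist, Haddad and Eriksen (each Sep 25, 2003); then Petrov and Leclerc (both Jun 27, 2003).
Delgado and Okonkwo are each a past Master, so the next rule applies.
Delgado and Okonkwo are each Freeman, so the next rule applies.
Among Delgado and Okonkwo, by years on the livery (higher first): Delgado (13 years) before Okonkwo (8 years).
Szabo and Vasquez are each a past Master, so the next rule applies.
Szabo and Vasquez are each Freeman, so the next rule applies.
Among Szabo and Vasquez, by years on the livery (higher first): Szabo (23 years) before Vasquez (5 years).
Espinoza, Lindqvist, Haddad and Eriksen are each not a past Master, so the next rule applies.
Espinoza, Lindqvist, Haddad and Eriksen are each Liveryman, so the next rule applies.
Among Espinoza, Lindqvist, Haddad and Eriksen, by years on the livery (higher first): Espinoza (39 years) before Lindqvist (12 years) before Haddad (7 years) before Eriksen (5 years).
Petrov and Leclerc are each a past Master, so the next rule applies.
Petrov and Leclerc are each Freeman, so the next rule applies.
Among Petrov and Leclerc, by years on the livery (higher first): Petrov (40 years) before Leclerc (5 years).
So Szabo takes precedence.

Szabo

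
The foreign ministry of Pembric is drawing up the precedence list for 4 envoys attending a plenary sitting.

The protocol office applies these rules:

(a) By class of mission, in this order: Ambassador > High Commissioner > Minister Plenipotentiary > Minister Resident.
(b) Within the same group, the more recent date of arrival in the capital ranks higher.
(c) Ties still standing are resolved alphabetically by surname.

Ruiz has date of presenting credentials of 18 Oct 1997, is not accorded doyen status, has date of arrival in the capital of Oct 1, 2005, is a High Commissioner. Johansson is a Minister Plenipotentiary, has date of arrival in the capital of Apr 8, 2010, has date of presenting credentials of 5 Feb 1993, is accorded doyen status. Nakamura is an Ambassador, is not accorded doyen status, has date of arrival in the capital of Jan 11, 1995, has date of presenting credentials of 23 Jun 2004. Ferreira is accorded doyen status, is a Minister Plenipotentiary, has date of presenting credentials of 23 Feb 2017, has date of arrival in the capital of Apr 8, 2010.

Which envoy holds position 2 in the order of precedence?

By class of mission: Nakamura (Ambassador); then Ruiz (High Commissioner); then Ferreira and Johansson (Minister Plenipotentiary).
Ferreira and Johansson both have date of arrival in the capital Apr 8, 2010, so the next rule applies.
Among Ferreira and Johansson, alphabetically by surname: Ferreira before Johansson.
Order: Nakamura, Ruiz, Ferreira, Johansson.

Ruiz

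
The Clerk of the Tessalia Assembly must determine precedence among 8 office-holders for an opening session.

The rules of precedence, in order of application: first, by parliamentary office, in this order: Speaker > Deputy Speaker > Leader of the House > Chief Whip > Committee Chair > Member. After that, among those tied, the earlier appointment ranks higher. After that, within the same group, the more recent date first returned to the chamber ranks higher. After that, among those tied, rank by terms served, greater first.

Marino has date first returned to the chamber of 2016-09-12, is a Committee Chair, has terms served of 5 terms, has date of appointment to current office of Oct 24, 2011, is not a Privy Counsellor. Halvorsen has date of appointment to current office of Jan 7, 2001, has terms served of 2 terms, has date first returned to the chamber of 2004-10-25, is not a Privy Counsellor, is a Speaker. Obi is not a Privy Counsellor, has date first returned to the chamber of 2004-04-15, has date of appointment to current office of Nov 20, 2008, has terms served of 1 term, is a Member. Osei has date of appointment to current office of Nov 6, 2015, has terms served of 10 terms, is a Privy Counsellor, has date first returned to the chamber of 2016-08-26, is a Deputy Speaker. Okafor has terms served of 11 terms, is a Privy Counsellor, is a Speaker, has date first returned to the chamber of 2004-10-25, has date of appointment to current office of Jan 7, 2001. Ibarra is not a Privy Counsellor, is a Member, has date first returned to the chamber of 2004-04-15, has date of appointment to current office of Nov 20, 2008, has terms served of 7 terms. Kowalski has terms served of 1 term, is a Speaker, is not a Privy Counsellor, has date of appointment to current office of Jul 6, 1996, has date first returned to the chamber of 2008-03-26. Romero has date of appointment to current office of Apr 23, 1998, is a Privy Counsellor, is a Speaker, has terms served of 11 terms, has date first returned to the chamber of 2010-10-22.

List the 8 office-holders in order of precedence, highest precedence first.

By parliamentary office: Kowalski, Romero, Okafor and Halvorsen (Speaker); then Osei (Deputy Speaker); then Marino (Committee Chair); then Ibarra and Obi (Member).
Among Kowalski, Romero, Okafor and Halvorsen, by date of appointment to current office (earlier first): Kowalski (Jul 6, 1996) before Romero (Apr 23, 1998) before Okafor and Halvorsen (Jan 7, 2001).
Okafor and Halvorsen both have date first returned to the chamber 2004-10-25, so the next rule applies.
Among Okafor and Halvorsen, by terms served (higher first): Okafor (11 terms) before Halvorsen (2 terms).
Ibarra and Obi both have date of appointment to current office Nov 20, 2008, so the next rule applies.
Ibarra and Obi both have date first returned to the chamber 2004-04-15, so the next rule applies.
Among Ibarra and Obi, by terms served (higher first): Ibarra (7 terms) before Obi (1 term).
Full order: Kowalski, Romero, Okafor, Halvorsen, Osei, Marino, Ibarra, Obi.

Kowalski, Romero, Okafor, Halvorsen, Osei, Marino, Ibarra, Obi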